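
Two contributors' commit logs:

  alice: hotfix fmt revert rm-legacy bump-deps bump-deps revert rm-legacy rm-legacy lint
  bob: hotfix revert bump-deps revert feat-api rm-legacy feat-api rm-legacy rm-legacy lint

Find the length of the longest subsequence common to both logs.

7

Taking hotfix at alice[1]=bob[1] → revert at alice[3]=bob[2] → bump-deps at alice[6]=bob[3] → revert at alice[7]=bob[4] → rm-legacy at alice[8]=bob[8] → rm-legacy at alice[9]=bob[9] → lint at alice[10]=bob[10] gives a common subsequence of length 7. The LCS DP gives dp[10][10] = 7, so this is optimal.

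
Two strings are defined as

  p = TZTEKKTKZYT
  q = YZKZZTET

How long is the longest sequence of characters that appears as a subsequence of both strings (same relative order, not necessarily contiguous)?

Taking Z at p[2]=q[5], T at p[3]=q[6], E at p[4]=q[7], T at p[11]=q[8] gives a common subsequence of length 4. The LCS DP gives dp[11][8] = 4, so this is optimal.

4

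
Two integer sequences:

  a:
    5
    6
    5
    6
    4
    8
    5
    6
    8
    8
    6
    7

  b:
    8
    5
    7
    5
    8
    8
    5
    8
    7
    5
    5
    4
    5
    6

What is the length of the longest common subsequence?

6

Taking 5 at a[1]=b[2], then 5 at a[3]=b[4], then 8 at a[6]=b[6], then 5 at a[7]=b[7], then 8 at a[9]=b[8], then 6 at a[11]=b[14] gives a common subsequence of length 6. dp[12][14] = 6 confirms this is the maximum.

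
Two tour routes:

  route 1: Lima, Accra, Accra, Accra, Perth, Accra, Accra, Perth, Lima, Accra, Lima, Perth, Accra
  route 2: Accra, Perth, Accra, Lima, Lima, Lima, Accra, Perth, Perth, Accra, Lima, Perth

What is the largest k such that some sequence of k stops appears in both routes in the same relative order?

8

Pick Accra at route 1[2]=route 2[1] → Accra at route 1[3]=route 2[3] → Accra at route 1[4]=route 2[7] → Perth at route 1[5]=route 2[8] → Perth at route 1[8]=route 2[9] → Accra at route 1[10]=route 2[10] → Lima at route 1[11]=route 2[11] → Perth at route 1[12]=route 2[12]; all 8 stops appear in both, in order. dp[13][12] = 8 confirms this is the maximum.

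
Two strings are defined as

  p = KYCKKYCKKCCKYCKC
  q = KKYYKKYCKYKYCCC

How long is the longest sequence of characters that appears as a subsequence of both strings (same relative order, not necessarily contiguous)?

11

Match K (p #1, q #2) → Y (p #2, q #4) → K (p #4, q #5) → K (p #5, q #6) → Y (p #6, q #7) → C (p #7, q #8) → K (p #8, q #9) → K (p #9, q #11) → C (p #11, q #13) → C (p #14, q #14) → C (p #16, q #15) — 11 characters in the same relative order in both. dp[16][15] = 11 confirms this is the maximum.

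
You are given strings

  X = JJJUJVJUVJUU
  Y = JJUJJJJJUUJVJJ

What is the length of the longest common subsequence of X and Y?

Pick J (X #1, Y #6); then J (X #2, Y #7); then J (X #3, Y #8); then U (X #4, Y #10); then J (X #5, Y #11); then V (X #6, Y #12); then J (X #7, Y #13); then J (X #10, Y #14); all 8 characters appear in both, in order, and the DP table's final entry dp[12][14] is also 8, so no common subsequence is longer.

8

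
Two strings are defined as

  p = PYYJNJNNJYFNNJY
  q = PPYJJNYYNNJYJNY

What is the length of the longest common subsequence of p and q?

Taking P at p[1]=q[2]; then Y at p[2]=q[3]; then J at p[4]=q[5]; then N at p[5]=q[6]; then N at p[7]=q[9]; then N at p[8]=q[10]; then J at p[9]=q[11]; then Y at p[10]=q[12]; then N at p[13]=q[14]; then Y at p[15]=q[15] gives a common subsequence of length 10, and the DP table's final entry dp[15][15] is also 10, so no common subsequence is longer.

10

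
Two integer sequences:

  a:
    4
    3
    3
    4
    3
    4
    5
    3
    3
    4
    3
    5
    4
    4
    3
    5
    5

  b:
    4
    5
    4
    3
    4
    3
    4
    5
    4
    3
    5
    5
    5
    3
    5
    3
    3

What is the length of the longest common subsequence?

Match 4 at a[1]=b[3], then 3 at a[3]=b[4], then 4 at a[4]=b[5], then 3 at a[5]=b[6], then 4 at a[6]=b[7], then 5 at a[7]=b[8], then 4 at a[10]=b[9], then 3 at a[11]=b[10], then 5 at a[12]=b[13], then 3 at a[15]=b[14], then 5 at a[16]=b[15] — 11 values in the same relative order in both, and the DP table's final entry dp[17][17] is also 11, so no common subsequence is longer.

11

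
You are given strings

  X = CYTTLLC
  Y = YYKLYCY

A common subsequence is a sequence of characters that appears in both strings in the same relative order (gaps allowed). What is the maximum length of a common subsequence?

3

Let dp[i][j] be the LCS length of the first i characters of X and the first j characters of Y. dp[i][j] = dp[i-1][j-1]+1 when the i-th and j-th characters match, else max(dp[i-1][j], dp[i][j-1]).
    ·  Y  Y  K  L  Y  C  Y
 ·  0  0  0  0  0  0  0  0
 C  0  0  0  0  0  0  1  1
 Y  0  1  1  1  1  1  1  2
 T  0  1  1  1  1  1  1  2
 T  0  1  1  1  1  1  1  2
 L  0  1  1  1  2  2  2  2
 L  0  1  1  1  2  2  2  2
 C  0  1  1  1  2  2  3  3
dp[7][7] = 3. One LCS (by backtracking along matches): YLC.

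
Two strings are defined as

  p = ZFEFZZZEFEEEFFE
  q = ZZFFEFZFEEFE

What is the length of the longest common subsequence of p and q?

Taking Z (p #1, q #2) → F (p #2, q #4) → E (p #3, q #5) → F (p #4, q #6) → Z (p #7, q #7) → F (p #9, q #8) → E (p #11, q #9) → E (p #12, q #10) → F (p #14, q #11) → E (p #15, q #12) gives a common subsequence of length 10. The LCS DP gives dp[15][12] = 10, so this is optimal.

10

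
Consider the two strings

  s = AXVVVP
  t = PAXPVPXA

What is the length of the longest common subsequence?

One common subsequence of length 4: A at s[1]=t[2], then X at s[2]=t[3], then V at s[5]=t[5], then P at s[6]=t[6]. dp[6][8] = 4 confirms this is the maximum.

4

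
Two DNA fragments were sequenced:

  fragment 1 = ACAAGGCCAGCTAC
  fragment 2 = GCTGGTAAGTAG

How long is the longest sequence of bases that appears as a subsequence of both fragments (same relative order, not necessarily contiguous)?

Taking C at fragment 1[2]=fragment 2[2], G at fragment 1[5]=fragment 2[4], G at fragment 1[6]=fragment 2[5], A at fragment 1[9]=fragment 2[8], G at fragment 1[10]=fragment 2[9], T at fragment 1[12]=fragment 2[10], A at fragment 1[13]=fragment 2[11] gives a common subsequence of length 7. The LCS DP gives dp[14][12] = 7, so this is optimal.

7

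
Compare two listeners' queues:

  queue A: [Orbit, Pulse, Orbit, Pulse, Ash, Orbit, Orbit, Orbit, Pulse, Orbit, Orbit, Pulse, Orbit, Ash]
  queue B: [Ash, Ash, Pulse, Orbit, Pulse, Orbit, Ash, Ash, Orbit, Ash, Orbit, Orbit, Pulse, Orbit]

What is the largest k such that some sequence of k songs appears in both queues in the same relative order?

9

One common subsequence of length 9: Orbit at queue A[1]=queue B[4] → Pulse at queue A[2]=queue B[5] → Orbit at queue A[3]=queue B[6] → Ash at queue A[5]=queue B[8] → Orbit at queue A[6]=queue B[9] → Orbit at queue A[10]=queue B[11] → Orbit at queue A[11]=queue B[12] → Pulse at queue A[12]=queue B[13] → Orbit at queue A[13]=queue B[14]. dp[14][14] = 9 confirms this is the maximum.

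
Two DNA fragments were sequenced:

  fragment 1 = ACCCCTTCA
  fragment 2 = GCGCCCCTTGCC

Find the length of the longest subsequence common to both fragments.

7

Let dp[i][j] be the LCS length of the first i bases of fragment 1 and the first j bases of fragment 2. dp[i][j] = dp[i-1][j-1]+1 when the i-th and j-th bases match, else max(dp[i-1][j], dp[i][j-1]).
    ·  G  C  G  C  C  C  C  T  T  G  C  C
 ·  0  0  0  0  0  0  0  0  0  0  0  0  0
 A  0  0  0  0  0  0  0  0  0  0  0  0  0
 C  0  0  1  1  1  1  1  1  1  1  1  1  1
 C  0  0  1  1  2  2  2  2  2  2  2  2  2
 C  0  0  1  1  2  3  3  3  3  3  3  3  3
 C  0  0  1  1  2  3  4  4  4  4  4  4  4
 T  0  0  1  1  2  3  4  4  5  5  5  5  5
 T  0  0  1  1  2  3  4  4  5  6  6  6  6
 C  0  0  1  1  2  3  4  5  5  6  6  7  7
 A  0  0  1  1  2  3  4  5  5  6  6  7  7
dp[9][12] = 7. One LCS (by backtracking along matches): CCCCTTC.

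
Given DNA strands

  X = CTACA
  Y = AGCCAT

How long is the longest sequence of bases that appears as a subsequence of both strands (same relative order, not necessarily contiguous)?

3

Match C [1,3] → C [4,4] → A [5,5] — 3 bases in the same relative order in both. dp[5][6] = 3 confirms this is the maximum.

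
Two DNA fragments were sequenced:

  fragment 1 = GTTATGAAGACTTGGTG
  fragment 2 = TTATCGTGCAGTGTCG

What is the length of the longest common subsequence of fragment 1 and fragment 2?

11

Pick T [2,1], then T [3,2], then A [4,3], then T [5,7], then G [6,8], then A [8,10], then G [9,11], then T [13,12], then G [15,13], then T [16,14], then G [17,16]; all 11 bases appear in both, in order. dp[17][16] = 11 confirms this is the maximum.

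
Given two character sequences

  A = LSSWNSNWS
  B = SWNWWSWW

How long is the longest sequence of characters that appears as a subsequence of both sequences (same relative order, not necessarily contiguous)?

Match S [3,1]; then W [4,2]; then N [5,3]; then S [6,6]; then W [8,8] — 5 characters in the same relative order in both, and the DP table's final entry dp[9][8] is also 5, so no common subsequence is longer.

5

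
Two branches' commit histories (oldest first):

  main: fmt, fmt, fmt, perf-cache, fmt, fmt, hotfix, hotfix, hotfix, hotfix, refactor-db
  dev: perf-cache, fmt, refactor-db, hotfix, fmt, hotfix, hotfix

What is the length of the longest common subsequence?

5

Taking perf-cache at main[4]=dev[1] → fmt at main[5]=dev[2] → fmt at main[6]=dev[5] → hotfix at main[9]=dev[6] → hotfix at main[10]=dev[7] gives a common subsequence of length 5. Since dp[11][7] = 5, nothing longer is possible.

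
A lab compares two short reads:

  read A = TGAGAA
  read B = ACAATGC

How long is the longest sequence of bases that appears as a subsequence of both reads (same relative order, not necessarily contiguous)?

3

Pick A [3,1] → A [5,3] → A [6,4]; all 3 bases appear in both, in order. The LCS DP gives dp[6][7] = 3, so this is optimal.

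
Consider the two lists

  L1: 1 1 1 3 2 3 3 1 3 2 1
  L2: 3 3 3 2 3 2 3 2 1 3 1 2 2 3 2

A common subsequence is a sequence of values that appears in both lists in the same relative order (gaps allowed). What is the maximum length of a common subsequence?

Taking 3 [4,5] → 2 [5,6] → 3 [6,7] → 3 [7,10] → 1 [8,11] → 3 [9,14] → 2 [10,15] gives a common subsequence of length 7, and the DP table's final entry dp[11][15] is also 7, so no common subsequence is longer.

7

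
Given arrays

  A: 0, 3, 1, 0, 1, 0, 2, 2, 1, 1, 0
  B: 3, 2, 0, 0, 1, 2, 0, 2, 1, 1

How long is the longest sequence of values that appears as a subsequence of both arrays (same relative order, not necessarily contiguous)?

7

Let dp[i][j] be the LCS length of the first i values of A and the first j values of B. dp[i][j] = dp[i-1][j-1]+1 when the i-th and j-th values match, else max(dp[i-1][j], dp[i][j-1]).
    ·  3  2  0  0  1  2  0  2  1  1
 ·  0  0  0  0  0  0  0  0  0  0  0
 0  0  0  0  1  1  1  1  1  1  1  1
 3  0  1  1  1  1  1  1  1  1  1  1
 1  0  1  1  1  1  2  2  2  2  2  2
 0  0  1  1  2  2  2  2  3  3  3  3
 1  0  1  1  2  2  3  3  3  3  4  4
 0  0  1  1  2  3  3  3  4  4  4  4
 2  0  1  2  2  3  3  4  4  5  5  5
 2  0  1  2  2  3  3  4  4  5  5  5
 1  0  1  2  2  3  4  4  4  5  6  6
 1  0  1  2  2  3  4  4  4  5  6  7
 0  0  1  2  3  3  4  4  5  5  6  7
dp[11][10] = 7. One LCS (by backtracking along matches): 0, 0, 1, 0, 2, 1, 1.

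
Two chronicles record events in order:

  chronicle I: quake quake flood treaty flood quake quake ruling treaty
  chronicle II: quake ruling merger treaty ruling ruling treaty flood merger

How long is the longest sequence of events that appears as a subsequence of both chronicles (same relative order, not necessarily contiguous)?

4

Taking quake [1,1], then treaty [4,4], then ruling [8,6], then treaty [9,7] gives a common subsequence of length 4. Since dp[9][9] = 4, nothing longer is possible.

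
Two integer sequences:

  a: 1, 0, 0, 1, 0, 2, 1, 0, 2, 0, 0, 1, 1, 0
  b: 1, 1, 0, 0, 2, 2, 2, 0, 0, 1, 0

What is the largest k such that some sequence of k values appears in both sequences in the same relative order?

Pick 1 at a[1]=b[2], 0 at a[2]=b[3], 0 at a[3]=b[4], 2 at a[6]=b[6], 2 at a[9]=b[7], 0 at a[10]=b[8], 0 at a[11]=b[9], 1 at a[13]=b[10], 0 at a[14]=b[11]; all 9 values appear in both, in order. The LCS DP gives dp[14][11] = 9, so this is optimal.

9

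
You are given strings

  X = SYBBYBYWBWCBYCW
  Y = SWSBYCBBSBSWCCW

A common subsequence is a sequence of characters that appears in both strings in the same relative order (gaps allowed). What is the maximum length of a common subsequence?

Taking S (X #1, Y #3) → Y (X #2, Y #5) → B (X #3, Y #7) → B (X #4, Y #8) → B (X #6, Y #10) → W (X #10, Y #12) → C (X #11, Y #13) → C (X #14, Y #14) → W (X #15, Y #15) gives a common subsequence of length 9. Since dp[15][15] = 9, nothing longer is possible.

9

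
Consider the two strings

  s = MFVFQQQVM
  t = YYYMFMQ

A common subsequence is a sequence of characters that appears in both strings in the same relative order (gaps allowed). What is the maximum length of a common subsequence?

Match M at s[1]=t[4], then F at s[2]=t[5], then Q at s[7]=t[7] — 3 characters in the same relative order in both. Since dp[9][7] = 3, nothing longer is possible.

3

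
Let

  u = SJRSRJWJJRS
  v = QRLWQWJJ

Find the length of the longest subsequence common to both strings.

One common subsequence of length 4: R (u #3, v #2); then W (u #7, v #6); then J (u #8, v #7); then J (u #9, v #8), and the DP table's final entry dp[11][8] is also 4, so no common subsequence is longer.

4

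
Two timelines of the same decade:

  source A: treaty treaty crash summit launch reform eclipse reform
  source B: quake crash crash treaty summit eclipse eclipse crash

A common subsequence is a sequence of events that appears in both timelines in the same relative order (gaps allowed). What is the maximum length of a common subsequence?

3

One common subsequence of length 3: treaty [2,4] → summit [4,5] → eclipse [7,7]. dp[8][8] = 3 confirms this is the maximum.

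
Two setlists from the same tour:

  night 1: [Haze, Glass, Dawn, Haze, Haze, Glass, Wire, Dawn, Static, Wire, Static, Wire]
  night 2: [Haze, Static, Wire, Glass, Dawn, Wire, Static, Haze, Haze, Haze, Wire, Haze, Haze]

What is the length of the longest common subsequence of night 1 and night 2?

One common subsequence of length 6: Haze at night 1[1]=night 2[1], Glass at night 1[2]=night 2[4], Dawn at night 1[3]=night 2[5], Haze at night 1[4]=night 2[9], Haze at night 1[5]=night 2[10], Wire at night 1[7]=night 2[11], and the DP table's final entry dp[12][13] is also 6, so no common subsequence is longer.

6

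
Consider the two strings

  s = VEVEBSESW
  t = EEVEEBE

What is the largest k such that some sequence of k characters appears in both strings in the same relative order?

One common subsequence of length 5: V [1,3], then E [2,4], then E [4,5], then B [5,6], then E [7,7]. The LCS DP gives dp[9][7] = 5, so this is optimal.

5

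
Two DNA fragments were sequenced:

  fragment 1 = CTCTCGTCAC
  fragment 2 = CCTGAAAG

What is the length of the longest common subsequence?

5

Let dp[i][j] be the LCS length of the first i bases of fragment 1 and the first j bases of fragment 2. dp[i][j] = dp[i-1][j-1]+1 when the i-th and j-th bases match, else max(dp[i-1][j], dp[i][j-1]).
    ·  C  C  T  G  A  A  A  G
 ·  0  0  0  0  0  0  0  0  0
 C  0  1  1  1  1  1  1  1  1
 T  0  1  1  2  2  2  2  2  2
 C  0  1  2  2  2  2  2  2  2
 T  0  1  2  3  3  3  3  3  3
 C  0  1  2  3  3  3  3  3  3
 G  0  1  2  3  4  4  4  4  4
 T  0  1  2  3  4  4  4  4  4
 C  0  1  2  3  4  4  4  4  4
 A  0  1  2  3  4  5  5  5  5
 C  0  1  2  3  4  5  5  5  5
dp[10][8] = 5. One LCS (by backtracking along matches): CCTGA.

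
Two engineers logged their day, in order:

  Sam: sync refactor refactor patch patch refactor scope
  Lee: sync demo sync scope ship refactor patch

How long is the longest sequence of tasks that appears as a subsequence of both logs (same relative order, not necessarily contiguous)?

One common subsequence of length 3: sync (Sam #1, Lee #3), refactor (Sam #3, Lee #6), patch (Sam #5, Lee #7). The LCS DP gives dp[7][7] = 3, so this is optimal.

3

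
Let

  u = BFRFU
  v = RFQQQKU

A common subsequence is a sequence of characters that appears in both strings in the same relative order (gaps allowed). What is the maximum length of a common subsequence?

3

Let dp[i][j] be the LCS length of the first i characters of u and the first j characters of v. dp[i][j] = dp[i-1][j-1]+1 when the i-th and j-th characters match, else max(dp[i-1][j], dp[i][j-1]).
    ·  R  F  Q  Q  Q  K  U
 ·  0  0  0  0  0  0  0  0
 B  0  0  0  0  0  0  0  0
 F  0  0  1  1  1  1  1  1
 R  0  1  1  1  1  1  1  1
 F  0  1  2  2  2  2  2  2
 U  0  1  2  2  2  2  2  3
dp[5][7] = 3. One LCS (by backtracking along matches): RFU.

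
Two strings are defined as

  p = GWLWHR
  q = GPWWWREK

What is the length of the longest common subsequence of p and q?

4

Pick G at p[1]=q[1] → W at p[2]=q[4] → W at p[4]=q[5] → R at p[6]=q[6]; all 4 characters appear in both, in order, and the DP table's final entry dp[6][8] is also 4, so no common subsequence is longer.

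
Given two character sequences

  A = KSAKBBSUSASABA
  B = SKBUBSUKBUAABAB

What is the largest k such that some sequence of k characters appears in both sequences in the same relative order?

10

Match S (A #2, B #1); then K (A #4, B #2); then B (A #5, B #3); then B (A #6, B #5); then S (A #7, B #6); then U (A #8, B #10); then A (A #10, B #11); then A (A #12, B #12); then B (A #13, B #13); then A (A #14, B #14) — 10 characters in the same relative order in both. The LCS DP gives dp[14][15] = 10, so this is optimal.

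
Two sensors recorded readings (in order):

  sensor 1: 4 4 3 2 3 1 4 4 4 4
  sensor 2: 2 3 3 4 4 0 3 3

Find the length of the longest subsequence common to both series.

Let dp[i][j] be the LCS length of the first i values of sensor 1 and the first j values of sensor 2. dp[i][j] = dp[i-1][j-1]+1 when the i-th and j-th values match, else max(dp[i-1][j], dp[i][j-1]).
    ·  2  3  3  4  4  0  3  3
 ·  0  0  0  0  0  0  0  0  0
 4  0  0  0  0  1  1  1  1  1
 4  0  0  0  0  1  2  2  2  2
 3  0  0  1  1  1  2  2  3  3
 2  0  1  1  1  1  2  2  3  3
 3  0  1  2  2  2  2  2  3  4
 1  0  1  2  2  2  2  2  3  4
 4  0  1  2  2  3  3  3  3  4
 4  0  1  2  2  3  4  4  4  4
 4  0  1  2  2  3  4  4  4  4
 4  0  1  2  2  3  4  4  4  4
dp[10][8] = 4. One LCS (by backtracking along matches): 4, 4, 3, 3.

4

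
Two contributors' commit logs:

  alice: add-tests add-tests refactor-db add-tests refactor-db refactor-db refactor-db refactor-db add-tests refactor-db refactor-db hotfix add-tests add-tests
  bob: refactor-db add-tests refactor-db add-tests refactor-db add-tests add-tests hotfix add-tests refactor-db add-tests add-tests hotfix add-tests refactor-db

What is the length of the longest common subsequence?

8

Taking add-tests (alice #1, bob #2) → add-tests (alice #2, bob #4) → refactor-db (alice #3, bob #5) → add-tests (alice #4, bob #9) → refactor-db (alice #5, bob #10) → add-tests (alice #9, bob #12) → hotfix (alice #12, bob #13) → add-tests (alice #13, bob #14) gives a common subsequence of length 8, and the DP table's final entry dp[14][15] is also 8, so no common subsequence is longer.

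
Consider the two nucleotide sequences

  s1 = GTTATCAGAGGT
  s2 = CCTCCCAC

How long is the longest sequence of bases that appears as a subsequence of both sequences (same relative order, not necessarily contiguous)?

3

Let dp[i][j] be the LCS length of the first i bases of s1 and the first j bases of s2. dp[i][j] = dp[i-1][j-1]+1 when the i-th and j-th bases match, else max(dp[i-1][j], dp[i][j-1]).
    ·  C  C  T  C  C  C  A  C
 ·  0  0  0  0  0  0  0  0  0
 G  0  0  0  0  0  0  0  0  0
 T  0  0  0  1  1  1  1  1  1
 T  0  0  0  1  1  1  1  1  1
 A  0  0  0  1  1  1  1  2  2
 T  0  0  0  1  1  1  1  2  2
 C  0  1  1  1  2  2  2  2  3
 A  0  1  1  1  2  2  2  3  3
 G  0  1  1  1  2  2  2  3  3
 A  0  1  1  1  2  2  2  3  3
 G  0  1  1  1  2  2  2  3  3
 G  0  1  1  1  2  2  2  3  3
 T  0  1  1  2  2  2  2  3  3
dp[12][8] = 3. One LCS (by backtracking along matches): TAC.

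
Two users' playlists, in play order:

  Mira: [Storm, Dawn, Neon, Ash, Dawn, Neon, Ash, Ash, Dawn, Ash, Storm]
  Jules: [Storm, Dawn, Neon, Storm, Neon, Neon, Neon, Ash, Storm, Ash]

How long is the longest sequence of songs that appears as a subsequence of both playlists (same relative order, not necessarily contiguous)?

6

Taking Storm at Mira[1]=Jules[1], then Dawn at Mira[2]=Jules[2], then Neon at Mira[3]=Jules[6], then Neon at Mira[6]=Jules[7], then Ash at Mira[7]=Jules[8], then Ash at Mira[10]=Jules[10] gives a common subsequence of length 6. dp[11][10] = 6 confirms this is the maximum.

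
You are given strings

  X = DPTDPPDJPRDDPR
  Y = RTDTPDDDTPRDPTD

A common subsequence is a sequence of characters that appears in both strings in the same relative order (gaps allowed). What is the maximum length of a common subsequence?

8

Taking D [1,3] → P [2,5] → D [4,7] → D [7,8] → P [9,10] → R [10,11] → D [11,12] → D [12,15] gives a common subsequence of length 8, and the DP table's final entry dp[14][15] is also 8, so no common subsequence is longer.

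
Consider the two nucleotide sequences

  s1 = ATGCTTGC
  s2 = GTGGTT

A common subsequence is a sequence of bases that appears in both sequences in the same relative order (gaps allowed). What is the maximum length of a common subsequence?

Let dp[i][j] be the LCS length of the first i bases of s1 and the first j bases of s2. dp[i][j] = dp[i-1][j-1]+1 when the i-th and j-th bases match, else max(dp[i-1][j], dp[i][j-1]).
    ·  G  T  G  G  T  T
 ·  0  0  0  0  0  0  0
 A  0  0  0  0  0  0  0
 T  0  0  1  1  1  1  1
 G  0  1  1  2  2  2  2
 C  0  1  1  2  2  2  2
 T  0  1  2  2  2  3  3
 T  0  1  2  2  2  3  4
 G  0  1  2  3  3  3  4
 C  0  1  2  3  3  3  4
dp[8][6] = 4. One LCS (by backtracking along matches): TGTT.

4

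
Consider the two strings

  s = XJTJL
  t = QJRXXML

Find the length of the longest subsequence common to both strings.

2

Let dp[i][j] be the LCS length of the first i characters of s and the first j characters of t. dp[i][j] = dp[i-1][j-1]+1 when the i-th and j-th characters match, else max(dp[i-1][j], dp[i][j-1]).
    ·  Q  J  R  X  X  M  L
 ·  0  0  0  0  0  0  0  0
 X  0  0  0  0  1  1  1  1
 J  0  0  1  1  1  1  1  1
 T  0  0  1  1  1  1  1  1
 J  0  0  1  1  1  1  1  1
 L  0  0  1  1  1  1  1  2
dp[5][7] = 2. One LCS (by backtracking along matches): XL.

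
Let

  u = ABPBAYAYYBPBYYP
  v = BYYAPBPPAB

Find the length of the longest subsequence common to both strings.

Match B (u #2, v #1); then Y (u #6, v #3); then A (u #7, v #4); then B (u #10, v #6); then P (u #11, v #8); then B (u #12, v #10) — 6 characters in the same relative order in both, and the DP table's final entry dp[15][10] is also 6, so no common subsequence is longer.

6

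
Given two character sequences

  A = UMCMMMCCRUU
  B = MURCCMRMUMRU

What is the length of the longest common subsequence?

Pick U (A #1, B #2), then C (A #3, B #5), then M (A #4, B #6), then M (A #5, B #8), then M (A #6, B #10), then R (A #9, B #11), then U (A #11, B #12); all 7 characters appear in both, in order. The LCS DP gives dp[11][12] = 7, so this is optimal.

7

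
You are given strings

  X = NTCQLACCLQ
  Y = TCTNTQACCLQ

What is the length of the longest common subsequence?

8

Let dp[i][j] be the LCS length of the first i characters of X and the first j characters of Y. dp[i][j] = dp[i-1][j-1]+1 when the i-th and j-th characters match, else max(dp[i-1][j], dp[i][j-1]).
    ·  T  C  T  N  T  Q  A  C  C  L  Q
 ·  0  0  0  0  0  0  0  0  0  0  0  0
 N  0  0  0  0  1  1  1  1  1  1  1  1
 T  0  1  1  1  1  2  2  2  2  2  2  2
 C  0  1  2  2  2  2  2  2  3  3  3  3
 Q  0  1  2  2  2  2  3  3  3  3  3  4
 L  0  1  2  2  2  2  3  3  3  3  4  4
 A  0  1  2  2  2  2  3  4  4  4  4  4
 C  0  1  2  2  2  2  3  4  5  5  5  5
 C  0  1  2  2  2  2  3  4  5  6  6  6
 L  0  1  2  2  2  2  3  4  5  6  7  7
 Q  0  1  2  2  2  2  3  4  5  6  7  8
dp[10][11] = 8. One LCS (by backtracking along matches): NTQACCLQ.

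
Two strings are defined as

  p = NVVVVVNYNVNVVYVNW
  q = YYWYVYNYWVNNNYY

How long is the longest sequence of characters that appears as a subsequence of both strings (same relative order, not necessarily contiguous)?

Match N [1,7], V [6,10], N [7,11], N [9,12], N [11,13], Y [14,15] — 6 characters in the same relative order in both. dp[17][15] = 6 confirms this is the maximum.

6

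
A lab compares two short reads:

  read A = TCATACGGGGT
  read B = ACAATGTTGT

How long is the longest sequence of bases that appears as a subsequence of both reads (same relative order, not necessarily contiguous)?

One common subsequence of length 6: C (read A #2, read B #2), then A (read A #3, read B #4), then T (read A #4, read B #5), then G (read A #7, read B #6), then G (read A #10, read B #9), then T (read A #11, read B #10). Since dp[11][10] = 6, nothing longer is possible.

6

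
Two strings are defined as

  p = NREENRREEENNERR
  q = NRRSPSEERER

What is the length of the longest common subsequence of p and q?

Pick N (p #1, q #1); then R (p #2, q #3); then E (p #3, q #7); then E (p #4, q #8); then R (p #7, q #9); then E (p #13, q #10); then R (p #15, q #11); all 7 characters appear in both, in order. Since dp[15][11] = 7, nothing longer is possible.

7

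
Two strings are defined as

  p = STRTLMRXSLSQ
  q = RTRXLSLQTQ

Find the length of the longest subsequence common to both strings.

7

Let dp[i][j] be the LCS length of the first i characters of p and the first j characters of q. dp[i][j] = dp[i-1][j-1]+1 when the i-th and j-th characters match, else max(dp[i-1][j], dp[i][j-1]).
    ·  R  T  R  X  L  S  L  Q  T  Q
 ·  0  0  0  0  0  0  0  0  0  0  0
 S  0  0  0  0  0  0  1  1  1  1  1
 T  0  0  1  1  1  1  1  1  1  2  2
 R  0  1  1  2  2  2  2  2  2  2  2
 T  0  1  2  2  2  2  2  2  2  3  3
 L  0  1  2  2  2  3  3  3  3  3  3
 M  0  1  2  2  2  3  3  3  3  3  3
 R  0  1  2  3  3  3  3  3  3  3  3
 X  0  1  2  3  4  4  4  4  4  4  4
 S  0  1  2  3  4  4  5  5  5  5  5
 L  0  1  2  3  4  5  5  6  6  6  6
 S  0  1  2  3  4  5  6  6  6  6  6
 Q  0  1  2  3  4  5  6  6  7  7  7
dp[12][10] = 7. One LCS (by backtracking along matches): RTRXSLQ.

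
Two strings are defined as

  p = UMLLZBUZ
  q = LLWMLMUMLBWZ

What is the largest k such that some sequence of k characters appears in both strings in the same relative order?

Let dp[i][j] be the LCS length of the first i characters of p and the first j characters of q. dp[i][j] = dp[i-1][j-1]+1 when the i-th and j-th characters match, else max(dp[i-1][j], dp[i][j-1]).
    ·  L  L  W  M  L  M  U  M  L  B  W  Z
 ·  0  0  0  0  0  0  0  0  0  0  0  0  0
 U  0  0  0  0  0  0  0  1  1  1  1  1  1
 M  0  0  0  0  1  1  1  1  2  2  2  2  2
 L  0  1  1  1  1  2  2  2  2  3  3  3  3
 L  0  1  2  2  2  2  2  2  2  3  3  3  3
 Z  0  1  2  2  2  2  2  2  2  3  3  3  4
 B  0  1  2  2  2  2  2  2  2  3  4  4  4
 U  0  1  2  2  2  2  2  3  3  3  4  4  4
 Z  0  1  2  2  2  2  2  3  3  3  4  4  5
dp[8][12] = 5. One LCS (by backtracking along matches): UMLBZ.

5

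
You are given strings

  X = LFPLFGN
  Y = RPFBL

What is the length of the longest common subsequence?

Pick F (X #2, Y #3); then L (X #4, Y #5); all 2 characters appear in both, in order, and the DP table's final entry dp[7][5] is also 2, so no common subsequence is longer.

2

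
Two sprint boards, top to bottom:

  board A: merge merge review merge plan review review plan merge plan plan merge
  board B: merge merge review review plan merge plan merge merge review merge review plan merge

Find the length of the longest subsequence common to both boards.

9

Taking merge (board A #1, board B #1), then merge (board A #2, board B #2), then review (board A #3, board B #4), then merge (board A #4, board B #6), then plan (board A #5, board B #7), then review (board A #6, board B #10), then review (board A #7, board B #12), then plan (board A #11, board B #13), then merge (board A #12, board B #14) gives a common subsequence of length 9. The LCS DP gives dp[12][14] = 9, so this is optimal.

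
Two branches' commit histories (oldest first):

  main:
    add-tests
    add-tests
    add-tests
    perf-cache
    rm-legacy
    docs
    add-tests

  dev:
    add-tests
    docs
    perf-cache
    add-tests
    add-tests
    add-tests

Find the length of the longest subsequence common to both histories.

4

Pick add-tests (main #1, dev #1), then add-tests (main #2, dev #4), then add-tests (main #3, dev #5), then add-tests (main #7, dev #6); all 4 commits appear in both, in order, and the DP table's final entry dp[7][6] is also 4, so no common subsequence is longer.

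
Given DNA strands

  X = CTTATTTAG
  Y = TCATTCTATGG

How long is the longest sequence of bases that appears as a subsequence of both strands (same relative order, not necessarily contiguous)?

Let dp[i][j] be the LCS length of the first i bases of X and the first j bases of Y. dp[i][j] = dp[i-1][j-1]+1 when the i-th and j-th bases match, else max(dp[i-1][j], dp[i][j-1]).
    ·  T  C  A  T  T  C  T  A  T  G  G
 ·  0  0  0  0  0  0  0  0  0  0  0  0
 C  0  0  1  1  1  1  1  1  1  1  1  1
 T  0  1  1  1  2  2  2  2  2  2  2  2
 T  0  1  1  1  2  3  3  3  3  3  3  3
 A  0  1  1  2  2  3  3  3  4  4  4  4
 T  0  1  1  2  3  3  3  4  4  5  5  5
 T  0  1  1  2  3  4  4  4  4  5  5  5
 T  0  1  1  2  3  4  4  5  5  5  5  5
 A  0  1  1  2  3  4  4  5  6  6  6  6
 G  0  1  1  2  3  4  4  5  6  6  7  7
dp[9][11] = 7. One LCS (by backtracking along matches): CATTTAG.

7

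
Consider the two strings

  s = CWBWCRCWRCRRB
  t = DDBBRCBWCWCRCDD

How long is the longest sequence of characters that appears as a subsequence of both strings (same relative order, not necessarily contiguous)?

7

Pick C (s #1, t #6); then B (s #3, t #7); then W (s #4, t #8); then C (s #5, t #9); then C (s #7, t #11); then R (s #9, t #12); then C (s #10, t #13); all 7 characters appear in both, in order. dp[13][15] = 7 confirms this is the maximum.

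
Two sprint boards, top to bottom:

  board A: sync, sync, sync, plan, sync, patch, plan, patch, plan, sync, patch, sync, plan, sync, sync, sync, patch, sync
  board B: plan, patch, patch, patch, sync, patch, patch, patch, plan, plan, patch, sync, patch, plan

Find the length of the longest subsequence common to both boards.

Match plan (board A #4, board B #1); then sync (board A #5, board B #5); then patch (board A #6, board B #8); then plan (board A #7, board B #10); then patch (board A #8, board B #11); then sync (board A #10, board B #12); then patch (board A #11, board B #13); then plan (board A #13, board B #14) — 8 tasks in the same relative order in both. dp[18][14] = 8 confirms this is the maximum.

8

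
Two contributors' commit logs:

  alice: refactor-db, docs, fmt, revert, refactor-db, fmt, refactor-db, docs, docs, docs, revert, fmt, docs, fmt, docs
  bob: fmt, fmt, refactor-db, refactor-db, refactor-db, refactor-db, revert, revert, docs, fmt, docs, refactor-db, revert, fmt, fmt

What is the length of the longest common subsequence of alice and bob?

Match refactor-db (alice #1, bob #4); then refactor-db (alice #5, bob #5); then refactor-db (alice #7, bob #6); then docs (alice #8, bob #9); then docs (alice #9, bob #11); then revert (alice #11, bob #13); then fmt (alice #12, bob #14); then fmt (alice #14, bob #15) — 8 commits in the same relative order in both. The LCS DP gives dp[15][15] = 8, so this is optimal.

8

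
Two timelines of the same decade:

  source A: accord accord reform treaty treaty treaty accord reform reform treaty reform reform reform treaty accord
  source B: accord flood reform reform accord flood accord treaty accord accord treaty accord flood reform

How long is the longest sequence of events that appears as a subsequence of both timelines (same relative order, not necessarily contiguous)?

6

Pick accord (source A #1, source B #5); then accord (source A #2, source B #7); then treaty (source A #4, source B #8); then treaty (source A #6, source B #11); then accord (source A #7, source B #12); then reform (source A #13, source B #14); all 6 events appear in both, in order, and the DP table's final entry dp[15][14] is also 6, so no common subsequence is longer.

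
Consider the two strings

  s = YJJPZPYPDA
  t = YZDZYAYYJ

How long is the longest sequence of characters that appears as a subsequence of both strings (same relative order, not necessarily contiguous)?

Pick Y at s[1]=t[1], then Z at s[5]=t[4], then Y at s[7]=t[5], then A at s[10]=t[6]; all 4 characters appear in both, in order. dp[10][9] = 4 confirms this is the maximum.

4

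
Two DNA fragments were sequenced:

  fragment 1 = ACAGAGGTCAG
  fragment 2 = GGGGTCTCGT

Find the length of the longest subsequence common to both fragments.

6

Let dp[i][j] be the LCS length of the first i bases of fragment 1 and the first j bases of fragment 2. dp[i][j] = dp[i-1][j-1]+1 when the i-th and j-th bases match, else max(dp[i-1][j], dp[i][j-1]).
    ·  G  G  G  G  T  C  T  C  G  T
 ·  0  0  0  0  0  0  0  0  0  0  0
 A  0  0  0  0  0  0  0  0  0  0  0
 C  0  0  0  0  0  0  1  1  1  1  1
 A  0  0  0  0  0  0  1  1  1  1  1
 G  0  1  1  1  1  1  1  1  1  2  2
 A  0  1  1  1  1  1  1  1  1  2  2
 G  0  1  2  2  2  2  2  2  2  2  2
 G  0  1  2  3  3  3  3  3  3  3  3
 T  0  1  2  3  3  4  4  4  4  4  4
 C  0  1  2  3  3  4  5  5  5  5  5
 A  0  1  2  3  3  4  5  5  5  5  5
 G  0  1  2  3  4  4  5  5  5  6  6
dp[11][10] = 6. One LCS (by backtracking along matches): GGGTCG.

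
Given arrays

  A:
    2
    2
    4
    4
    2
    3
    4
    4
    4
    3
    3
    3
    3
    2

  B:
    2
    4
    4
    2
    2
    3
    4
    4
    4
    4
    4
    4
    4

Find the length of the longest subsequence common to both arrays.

8

Taking 2 [2,1], then 4 [3,2], then 4 [4,3], then 2 [5,5], then 3 [6,6], then 4 [7,11], then 4 [8,12], then 4 [9,13] gives a common subsequence of length 8. dp[14][13] = 8 confirms this is the maximum.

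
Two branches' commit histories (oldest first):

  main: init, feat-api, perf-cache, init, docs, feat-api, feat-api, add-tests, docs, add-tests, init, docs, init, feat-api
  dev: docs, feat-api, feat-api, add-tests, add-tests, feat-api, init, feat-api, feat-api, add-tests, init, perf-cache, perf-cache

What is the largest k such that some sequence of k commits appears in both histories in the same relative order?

One common subsequence of length 7: docs [5,1], then feat-api [6,2], then feat-api [7,3], then add-tests [8,4], then add-tests [10,5], then init [11,7], then init [13,11]. dp[14][13] = 7 confirms this is the maximum.

7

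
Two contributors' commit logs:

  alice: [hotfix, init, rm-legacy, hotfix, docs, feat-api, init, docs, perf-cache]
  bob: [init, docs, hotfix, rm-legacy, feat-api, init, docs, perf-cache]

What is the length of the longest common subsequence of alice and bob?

6

Pick hotfix (alice #1, bob #3); then rm-legacy (alice #3, bob #4); then feat-api (alice #6, bob #5); then init (alice #7, bob #6); then docs (alice #8, bob #7); then perf-cache (alice #9, bob #8); all 6 commits appear in both, in order. Since dp[9][8] = 6, nothing longer is possible.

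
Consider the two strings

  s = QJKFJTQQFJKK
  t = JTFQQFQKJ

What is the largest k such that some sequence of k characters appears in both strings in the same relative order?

6

Let dp[i][j] be the LCS length of the first i characters of s and the first j characters of t. dp[i][j] = dp[i-1][j-1]+1 when the i-th and j-th characters match, else max(dp[i-1][j], dp[i][j-1]).
    ·  J  T  F  Q  Q  F  Q  K  J
 ·  0  0  0  0  0  0  0  0  0  0
 Q  0  0  0  0  1  1  1  1  1  1
 J  0  1  1  1  1  1  1  1  1  2
 K  0  1  1  1  1  1  1  1  2  2
 F  0  1  1  2  2  2  2  2  2  2
 J  0  1  1  2  2  2  2  2  2  3
 T  0  1  2  2  2  2  2  2  2  3
 Q  0  1  2  2  3  3  3  3  3  3
 Q  0  1  2  2  3  4  4  4  4  4
 F  0  1  2  3  3  4  5  5  5  5
 J  0  1  2  3  3  4  5  5  5  6
 K  0  1  2  3  3  4  5  5  6  6
 K  0  1  2  3  3  4  5  5  6  6
dp[12][9] = 6. One LCS (by backtracking along matches): JFQQFJ.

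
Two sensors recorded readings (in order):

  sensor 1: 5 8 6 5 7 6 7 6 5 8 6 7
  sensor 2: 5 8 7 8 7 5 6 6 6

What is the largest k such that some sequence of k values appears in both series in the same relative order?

Let dp[i][j] be the LCS length of the first i values of sensor 1 and the first j values of sensor 2. dp[i][j] = dp[i-1][j-1]+1 when the i-th and j-th values match, else max(dp[i-1][j], dp[i][j-1]).
    ·  5  8  7  8  7  5  6  6  6
 ·  0  0  0  0  0  0  0  0  0  0
 5  0  1  1  1  1  1  1  1  1  1
 8  0  1  2  2  2  2  2  2  2  2
 6  0  1  2  2  2  2  2  3  3  3
 5  0  1  2  2  2  2  3  3  3  3
 7  0  1  2  3  3  3  3  3  3  3
 6  0  1  2  3  3  3  3  4  4  4
 7  0  1  2  3  3  4  4  4  4  4
 6  0  1  2  3  3  4  4  5  5  5
 5  0  1  2  3  3  4  5  5  5  5
 8  0  1  2  3  4  4  5  5  5  5
 6  0  1  2  3  4  4  5  6  6  6
 7  0  1  2  3  4  5  5  6  6  6
dp[12][9] = 6. One LCS (by backtracking along matches): 5, 8, 5, 6, 6, 6.

6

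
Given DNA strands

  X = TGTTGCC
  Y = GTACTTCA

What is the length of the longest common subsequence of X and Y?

Let dp[i][j] be the LCS length of the first i bases of X and the first j bases of Y. dp[i][j] = dp[i-1][j-1]+1 when the i-th and j-th bases match, else max(dp[i-1][j], dp[i][j-1]).
    ·  G  T  A  C  T  T  C  A
 ·  0  0  0  0  0  0  0  0  0
 T  0  0  1  1  1  1  1  1  1
 G  0  1  1  1  1  1  1  1  1
 T  0  1  2  2  2  2  2  2  2
 T  0  1  2  2  2  3  3  3  3
 G  0  1  2  2  2  3  3  3  3
 C  0  1  2  2  3  3  3  4  4
 C  0  1  2  2  3  3  3  4  4
dp[7][8] = 4. One LCS (by backtracking along matches): TTTC.

4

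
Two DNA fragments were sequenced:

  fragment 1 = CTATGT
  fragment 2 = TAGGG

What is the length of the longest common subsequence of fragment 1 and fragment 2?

3

Taking T at fragment 1[2]=fragment 2[1], then A at fragment 1[3]=fragment 2[2], then G at fragment 1[5]=fragment 2[5] gives a common subsequence of length 3. Since dp[6][5] = 3, nothing longer is possible.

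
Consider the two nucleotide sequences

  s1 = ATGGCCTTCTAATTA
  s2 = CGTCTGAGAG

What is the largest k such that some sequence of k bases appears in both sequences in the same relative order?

6

Match G at s1[4]=s2[2]; then T at s1[8]=s2[3]; then C at s1[9]=s2[4]; then T at s1[10]=s2[5]; then A at s1[11]=s2[7]; then A at s1[12]=s2[9] — 6 bases in the same relative order in both, and the DP table's final entry dp[15][10] is also 6, so no common subsequence is longer.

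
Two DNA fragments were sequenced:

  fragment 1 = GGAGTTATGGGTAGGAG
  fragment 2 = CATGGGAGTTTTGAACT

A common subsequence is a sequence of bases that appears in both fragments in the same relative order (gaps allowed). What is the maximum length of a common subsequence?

10

Match G at fragment 1[1]=fragment 2[5]; then G at fragment 1[2]=fragment 2[6]; then A at fragment 1[3]=fragment 2[7]; then G at fragment 1[4]=fragment 2[8]; then T at fragment 1[5]=fragment 2[10]; then T at fragment 1[6]=fragment 2[11]; then T at fragment 1[8]=fragment 2[12]; then G at fragment 1[11]=fragment 2[13]; then A at fragment 1[13]=fragment 2[14]; then A at fragment 1[16]=fragment 2[15] — 10 bases in the same relative order in both. dp[17][17] = 10 confirms this is the maximum.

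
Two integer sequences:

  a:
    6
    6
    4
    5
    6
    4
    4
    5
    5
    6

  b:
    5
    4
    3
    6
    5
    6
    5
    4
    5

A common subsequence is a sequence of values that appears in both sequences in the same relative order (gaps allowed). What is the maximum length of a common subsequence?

Let dp[i][j] be the LCS length of the first i values of a and the first j values of b. dp[i][j] = dp[i-1][j-1]+1 when the i-th and j-th values match, else max(dp[i-1][j], dp[i][j-1]).
    ·  5  4  3  6  5  6  5  4  5
 ·  0  0  0  0  0  0  0  0  0  0
 6  0  0  0  0  1  1  1  1  1  1
 6  0  0  0  0  1  1  2  2  2  2
 4  0  0  1  1  1  1  2  2  3  3
 5  0  1  1  1  1  2  2  3  3  4
 6  0  1  1  1  2  2  3  3  3  4
 4  0  1  2  2  2  2  3  3  4  4
 4  0  1  2  2  2  2  3  3  4  4
 5  0  1  2  2  2  3  3  4  4  5
 5  0  1  2  2  2  3  3  4  4  5
 6  0  1  2  2  3  3  4  4  4  5
dp[10][9] = 5. One LCS (by backtracking along matches): 6, 6, 5, 4, 5.

5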